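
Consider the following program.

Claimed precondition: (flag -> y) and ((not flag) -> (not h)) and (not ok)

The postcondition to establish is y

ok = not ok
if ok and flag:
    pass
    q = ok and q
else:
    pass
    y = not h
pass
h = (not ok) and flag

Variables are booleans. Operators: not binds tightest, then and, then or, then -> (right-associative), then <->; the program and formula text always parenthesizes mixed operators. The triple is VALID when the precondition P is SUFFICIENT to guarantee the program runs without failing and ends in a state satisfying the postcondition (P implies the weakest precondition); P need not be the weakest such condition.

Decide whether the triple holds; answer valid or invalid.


Working backward. After the program, y must hold.
Before h := (not ok) and flag: y
Before skip: y
Then branch requires y; else branch requires not h.
Before the if: ((ok and flag) -> y) and ((not (ok and flag)) -> (not h))
Before ok := not ok: (((not ok) and flag) -> y) and ((not ((not ok) and flag)) -> (not h))
The weakest precondition is (((not ok) and flag) -> y) and ((not ((not ok) and flag)) -> (not h)).
Check whether (flag -> y) and ((not flag) -> (not h)) and (not ok) implies it.
Every state satisfying the precondition satisfies the weakest precondition: the implication holds.
Answer: valid


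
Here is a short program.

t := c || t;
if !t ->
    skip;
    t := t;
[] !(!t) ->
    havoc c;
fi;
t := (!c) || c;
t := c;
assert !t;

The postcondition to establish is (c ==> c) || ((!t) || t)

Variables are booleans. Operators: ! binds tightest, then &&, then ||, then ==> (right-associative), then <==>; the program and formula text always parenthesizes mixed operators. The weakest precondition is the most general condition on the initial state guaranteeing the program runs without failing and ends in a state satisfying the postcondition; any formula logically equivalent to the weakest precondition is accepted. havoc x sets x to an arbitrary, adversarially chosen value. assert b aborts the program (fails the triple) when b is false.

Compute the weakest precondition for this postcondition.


Working backward. After the program, the postcondition (c ==> c) || ((!t) || t) must hold; in canonical form it is true.
Before assert !t: !t
Before t := c: !c
Before t := (!c) || c: !c
Then branch requires !c; else branch requires false.
Before the if: ((!t) ==> (!c)) && (!t)
Before t := c || t: ((!(c || t)) ==> (!c)) && (!(c || t))
Answer: WP = ((!(c || t)) ==> (!c)) && (!(c || t))


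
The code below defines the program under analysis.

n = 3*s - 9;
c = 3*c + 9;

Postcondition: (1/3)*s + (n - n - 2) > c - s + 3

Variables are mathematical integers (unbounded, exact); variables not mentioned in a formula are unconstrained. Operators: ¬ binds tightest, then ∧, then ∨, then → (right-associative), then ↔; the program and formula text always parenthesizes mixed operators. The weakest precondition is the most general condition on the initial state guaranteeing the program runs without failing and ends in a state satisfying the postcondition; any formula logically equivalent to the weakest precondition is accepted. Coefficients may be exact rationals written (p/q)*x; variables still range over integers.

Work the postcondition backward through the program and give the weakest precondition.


Working backward. After the program, the postcondition (1/3)*s + (n - n - 2) > c - s + 3 must hold; in canonical form it is (4/3)*s > c + 5.
Before c := 3*c + 9: (4/3)*s > 3*c + 14
Before n := 3*s - 9: (4/3)*s > 3*c + 14
Answer: WP = (4/3)*s > 3*c + 14


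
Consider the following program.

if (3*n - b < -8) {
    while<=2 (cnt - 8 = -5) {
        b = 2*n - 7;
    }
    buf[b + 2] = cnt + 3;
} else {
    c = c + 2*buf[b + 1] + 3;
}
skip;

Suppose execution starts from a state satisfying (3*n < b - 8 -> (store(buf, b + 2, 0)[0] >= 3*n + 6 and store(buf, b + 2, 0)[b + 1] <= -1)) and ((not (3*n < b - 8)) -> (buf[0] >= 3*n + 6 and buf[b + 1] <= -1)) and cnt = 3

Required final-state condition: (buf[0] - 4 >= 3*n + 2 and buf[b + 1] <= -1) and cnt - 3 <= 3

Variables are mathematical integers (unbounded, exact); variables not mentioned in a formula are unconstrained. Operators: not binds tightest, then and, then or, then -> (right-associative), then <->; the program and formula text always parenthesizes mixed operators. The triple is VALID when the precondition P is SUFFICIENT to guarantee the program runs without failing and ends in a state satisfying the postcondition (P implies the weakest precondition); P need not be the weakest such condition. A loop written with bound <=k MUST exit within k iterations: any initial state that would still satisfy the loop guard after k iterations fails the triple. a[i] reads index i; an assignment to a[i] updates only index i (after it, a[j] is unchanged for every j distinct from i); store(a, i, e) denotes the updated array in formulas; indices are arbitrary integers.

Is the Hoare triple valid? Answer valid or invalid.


Working backward. After the program, the postcondition (buf[0] - 4 >= 3*n + 2 and buf[b + 1] <= -1) and cnt - 3 <= 3 must hold; in canonical form it is buf[0] >= 3*n + 6 and buf[b + 1] <= -1 and cnt <= 6.
Before skip: buf[0] >= 3*n + 6 and buf[b + 1] <= -1 and cnt <= 6
Then branch requires (cnt = 3 -> ((cnt = 3 -> ((not (cnt = 3)) and store(buf, 2*n - 5, cnt + 3)[0] >= 3*n + 6 and store(buf, 2*n - 5, cnt + 3)[2*n - 6] <= -1 and cnt <= 6)) and ((not (cnt = 3)) -> (store(buf, 2*n - 5, cnt + 3)[0] >= 3*n + 6 and store(buf, 2*n - 5, cnt + 3)[2*n - 6] <= -1 and cnt <= 6)))) and ((not (cnt = 3)) -> (store(buf, b + 2, cnt + 3)[0] >= 3*n + 6 and store(buf, b + 2, cnt + 3)[b + 1] <= -1 and cnt <= 6)); else branch requires buf[0] >= 3*n + 6 and buf[b + 1] <= -1 and cnt <= 6.
Before the if: (3*n < b - 8 -> ((cnt = 3 -> ((cnt = 3 -> ((not (cnt = 3)) and store(buf, 2*n - 5, cnt + 3)[0] >= 3*n + 6 and store(buf, 2*n - 5, cnt + 3)[2*n - 6] <= -1 and cnt <= 6)) and ((not (cnt = 3)) -> (store(buf, 2*n - 5, cnt + 3)[0] >= 3*n + 6 and store(buf, 2*n - 5, cnt + 3)[2*n - 6] <= -1 and cnt <= 6)))) and ((not (cnt = 3)) -> (store(buf, b + 2, cnt + 3)[0] >= 3*n + 6 and store(buf, b + 2, cnt + 3)[b + 1] <= -1 and cnt <= 6)))) and ((not (3*n < b - 8)) -> (buf[0] >= 3*n + 6 and buf[b + 1] <= -1 and cnt <= 6))
The weakest precondition is (3*n < b - 8 -> ((cnt = 3 -> ((cnt = 3 -> ((not (cnt = 3)) and store(buf, 2*n - 5, cnt + 3)[0] >= 3*n + 6 and store(buf, 2*n - 5, cnt + 3)[2*n - 6] <= -1 and cnt <= 6)) and ((not (cnt = 3)) -> (store(buf, 2*n - 5, cnt + 3)[0] >= 3*n + 6 and store(buf, 2*n - 5, cnt + 3)[2*n - 6] <= -1 and cnt <= 6)))) and ((not (cnt = 3)) -> (store(buf, b + 2, cnt + 3)[0] >= 3*n + 6 and store(buf, b + 2, cnt + 3)[b + 1] <= -1 and cnt <= 6)))) and ((not (3*n < b - 8)) -> (buf[0] >= 3*n + 6 and buf[b + 1] <= -1 and cnt <= 6)).
Check whether (3*n < b - 8 -> (store(buf, b + 2, 0)[0] >= 3*n + 6 and store(buf, b + 2, 0)[b + 1] <= -1)) and ((not (3*n < b - 8)) -> (buf[0] >= 3*n + 6 and buf[b + 1] <= -1)) and cnt = 3 implies it.
Countermodel: at the initial state b = -3, buf = {[-14] = 3, [-13] = 3, [-2] = -7041, [-1] = 3, [0] = -6, elsewhere 3}, cnt = 3, n = -4, the precondition holds but the weakest precondition fails.
Answer: invalid


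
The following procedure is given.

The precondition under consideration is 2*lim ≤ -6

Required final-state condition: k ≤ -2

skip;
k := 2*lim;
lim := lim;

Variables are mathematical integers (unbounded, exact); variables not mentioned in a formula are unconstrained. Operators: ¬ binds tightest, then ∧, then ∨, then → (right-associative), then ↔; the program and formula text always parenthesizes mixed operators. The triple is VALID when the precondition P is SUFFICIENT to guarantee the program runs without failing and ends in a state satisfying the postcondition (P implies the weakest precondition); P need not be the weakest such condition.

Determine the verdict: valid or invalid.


Working backward. After the program, k ≤ -2 must hold.
Before lim := lim: k ≤ -2
Before k := 2*lim: 2*lim ≤ -2
Before skip: 2*lim ≤ -2
The weakest precondition is 2*lim ≤ -2.
Check whether 2*lim ≤ -6 implies it.
Every state satisfying the precondition satisfies the weakest precondition: the implication holds.
Answer: valid


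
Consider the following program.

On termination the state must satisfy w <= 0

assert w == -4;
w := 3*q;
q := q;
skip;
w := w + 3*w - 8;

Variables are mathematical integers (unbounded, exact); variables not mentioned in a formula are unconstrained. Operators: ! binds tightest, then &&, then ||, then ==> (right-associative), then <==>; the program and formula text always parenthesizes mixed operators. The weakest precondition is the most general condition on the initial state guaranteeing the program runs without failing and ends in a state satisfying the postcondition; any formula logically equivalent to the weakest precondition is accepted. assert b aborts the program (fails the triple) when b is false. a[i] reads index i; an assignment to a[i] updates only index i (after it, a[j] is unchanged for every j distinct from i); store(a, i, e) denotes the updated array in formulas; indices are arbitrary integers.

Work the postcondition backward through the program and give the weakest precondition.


Working backward. After the program, w <= 0 must hold.
Before w := w + 3*w - 8: 4*w <= 8
Before skip: 4*w <= 8
Before q := q: 4*w <= 8
Before w := 3*q: 12*q <= 8
Before assert w == -4: w == -4 && 12*q <= 8
Answer: WP = w == -4 && 12*q <= 8


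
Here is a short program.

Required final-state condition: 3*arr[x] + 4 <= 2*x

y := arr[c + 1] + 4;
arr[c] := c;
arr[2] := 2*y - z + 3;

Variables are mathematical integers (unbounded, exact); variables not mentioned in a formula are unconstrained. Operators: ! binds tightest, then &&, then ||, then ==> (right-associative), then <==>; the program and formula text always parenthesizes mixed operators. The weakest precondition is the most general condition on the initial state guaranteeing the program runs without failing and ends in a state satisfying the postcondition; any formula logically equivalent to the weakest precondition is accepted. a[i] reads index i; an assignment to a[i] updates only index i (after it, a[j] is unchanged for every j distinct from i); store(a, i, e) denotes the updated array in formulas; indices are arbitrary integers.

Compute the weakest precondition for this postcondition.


Working backward. After the program, the postcondition 3*arr[x] + 4 <= 2*x must hold; in canonical form it is 3*arr[x] <= 2*x - 4.
Before arr[2] := 2*y - z + 3: 3*store(arr, 2, 2*y - z + 3)[x] <= 2*x - 4
Before arr[c] := c: 3*store(store(arr, c, c), 2, 2*y - z + 3)[x] <= 2*x - 4
Before y := arr[c + 1] + 4: 3*store(store(arr, c, c), 2, 2*arr[c + 1] - z + 11)[x] <= 2*x - 4
Answer: WP = 3*store(store(arr, c, c), 2, 2*arr[c + 1] - z + 11)[x] <= 2*x - 4


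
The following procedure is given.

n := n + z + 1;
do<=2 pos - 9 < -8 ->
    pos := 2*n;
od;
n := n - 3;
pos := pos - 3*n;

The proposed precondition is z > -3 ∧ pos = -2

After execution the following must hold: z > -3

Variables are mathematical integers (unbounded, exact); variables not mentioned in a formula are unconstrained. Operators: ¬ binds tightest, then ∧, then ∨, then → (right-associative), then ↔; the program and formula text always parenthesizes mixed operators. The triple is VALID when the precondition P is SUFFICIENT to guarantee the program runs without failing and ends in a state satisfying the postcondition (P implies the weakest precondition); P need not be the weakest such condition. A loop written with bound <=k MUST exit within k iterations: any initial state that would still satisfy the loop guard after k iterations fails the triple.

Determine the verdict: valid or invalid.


Working backward. After the program, z > -3 must hold.
Before pos := pos - 3*n: z > -3
Before n := n - 3: z > -3
Before the loop (bound <=2), unroll the exhaustion recursion (WP_0 = exit-now case; WP_j = one more guarded iteration, up to j = 2):
  WP_0: (¬(pos < 1)) ∧ z > -3
  WP_1: (pos < 1 → ((¬(2*n < 1)) ∧ z > -3)) ∧ ((¬(pos < 1)) → z > -3)
  WP_2: (pos < 1 → ((2*n < 1 → ((¬(2*n < 1)) ∧ z > -3)) ∧ ((¬(2*n < 1)) → z > -3))) ∧ ((¬(pos < 1)) → z > -3)
So before the loop: (pos < 1 → ((2*n < 1 → ((¬(2*n < 1)) ∧ z > -3)) ∧ ((¬(2*n < 1)) → z > -3))) ∧ ((¬(pos < 1)) → z > -3)
Before n := n + z + 1: (pos < 1 → ((2*n + 2*z < -1 → ((¬(2*n + 2*z < -1)) ∧ z > -3)) ∧ ((¬(2*n + 2*z < -1)) → z > -3))) ∧ ((¬(pos < 1)) → z > -3)
The weakest precondition is (pos < 1 → ((2*n + 2*z < -1 → ((¬(2*n + 2*z < -1)) ∧ z > -3)) ∧ ((¬(2*n + 2*z < -1)) → z > -3))) ∧ ((¬(pos < 1)) → z > -3).
Check whether z > -3 ∧ pos = -2 implies it.
Countermodel: at the initial state n = 0, pos = -2, z = -1, the precondition holds but the weakest precondition fails.
Answer: invalid


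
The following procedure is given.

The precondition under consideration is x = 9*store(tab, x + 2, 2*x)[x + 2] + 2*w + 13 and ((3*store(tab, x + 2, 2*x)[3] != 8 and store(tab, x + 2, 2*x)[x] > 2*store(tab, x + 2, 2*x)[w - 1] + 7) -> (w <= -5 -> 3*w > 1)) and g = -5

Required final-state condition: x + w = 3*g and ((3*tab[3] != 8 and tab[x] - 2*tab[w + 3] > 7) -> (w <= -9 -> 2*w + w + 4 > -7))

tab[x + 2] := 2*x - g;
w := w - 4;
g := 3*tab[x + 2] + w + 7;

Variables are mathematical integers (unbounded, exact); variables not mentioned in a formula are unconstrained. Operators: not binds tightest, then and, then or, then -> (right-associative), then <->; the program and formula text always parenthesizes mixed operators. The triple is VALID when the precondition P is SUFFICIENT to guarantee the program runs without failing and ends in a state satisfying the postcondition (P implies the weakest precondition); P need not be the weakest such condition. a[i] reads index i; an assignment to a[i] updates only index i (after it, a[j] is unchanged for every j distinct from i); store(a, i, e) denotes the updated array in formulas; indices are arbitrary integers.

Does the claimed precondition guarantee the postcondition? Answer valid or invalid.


Working backward. After the program, the postcondition x + w = 3*g and ((3*tab[3] != 8 and tab[x] - 2*tab[w + 3] > 7) -> (w <= -9 -> 2*w + w + 4 > -7)) must hold; in canonical form it is w + x = 3*g and ((3*tab[3] != 8 and tab[x] > 2*tab[w + 3] + 7) -> (w <= -9 -> 3*w > -11)).
Before g := 3*tab[x + 2] + w + 7: x = 9*tab[x + 2] + 2*w + 21 and ((3*tab[3] != 8 and tab[x] > 2*tab[w + 3] + 7) -> (w <= -9 -> 3*w > -11))
Before w := w - 4: x = 9*tab[x + 2] + 2*w + 13 and ((3*tab[3] != 8 and tab[x] > 2*tab[w - 1] + 7) -> (w <= -5 -> 3*w > 1))
Before tab[x + 2] := 2*x - g: x = 9*store(tab, x + 2, -g + 2*x)[x + 2] + 2*w + 13 and ((3*store(tab, x + 2, -g + 2*x)[3] != 8 and store(tab, x + 2, -g + 2*x)[x] > 2*store(tab, x + 2, -g + 2*x)[w - 1] + 7) -> (w <= -5 -> 3*w > 1))
The weakest precondition is x = 9*store(tab, x + 2, -g + 2*x)[x + 2] + 2*w + 13 and ((3*store(tab, x + 2, -g + 2*x)[3] != 8 and store(tab, x + 2, -g + 2*x)[x] > 2*store(tab, x + 2, -g + 2*x)[w - 1] + 7) -> (w <= -5 -> 3*w > 1)).
Check whether x = 9*store(tab, x + 2, 2*x)[x + 2] + 2*w + 13 and ((3*store(tab, x + 2, 2*x)[3] != 8 and store(tab, x + 2, 2*x)[x] > 2*store(tab, x + 2, 2*x)[w - 1] + 7) -> (w <= -5 -> 3*w > 1)) and g = -5 implies it.
Countermodel: at the initial state g = -5, tab = {[-1] = 6, [1] = 6, [3] = 6, elsewhere 6}, w = 2, x = -1, the precondition holds but the weakest precondition fails.
Answer: invalid


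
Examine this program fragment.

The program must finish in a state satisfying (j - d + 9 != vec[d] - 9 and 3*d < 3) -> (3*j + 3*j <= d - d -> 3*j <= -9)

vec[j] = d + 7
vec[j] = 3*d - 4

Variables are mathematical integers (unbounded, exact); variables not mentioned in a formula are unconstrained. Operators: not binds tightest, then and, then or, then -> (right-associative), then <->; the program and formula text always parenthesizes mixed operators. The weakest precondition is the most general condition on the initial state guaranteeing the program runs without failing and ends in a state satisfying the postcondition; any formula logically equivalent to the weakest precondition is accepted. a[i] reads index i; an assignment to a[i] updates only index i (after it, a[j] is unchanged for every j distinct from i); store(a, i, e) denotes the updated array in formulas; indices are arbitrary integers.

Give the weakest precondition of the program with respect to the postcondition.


Working backward. After the program, the postcondition (j - d + 9 != vec[d] - 9 and 3*d < 3) -> (3*j + 3*j <= d - d -> 3*j <= -9) must hold; in canonical form it is (j != vec[d] + d - 18 and 3*d < 3) -> (6*j <= 0 -> 3*j <= -9).
Before vec[j] := 3*d - 4: (j != store(vec, j, 3*d - 4)[d] + d - 18 and 3*d < 3) -> (6*j <= 0 -> 3*j <= -9)
Before vec[j] := d + 7: (j != store(store(vec, j, d + 7), j, 3*d - 4)[d] + d - 18 and 3*d < 3) -> (6*j <= 0 -> 3*j <= -9)
Answer: WP = (j != store(store(vec, j, d + 7), j, 3*d - 4)[d] + d - 18 and 3*d < 3) -> (6*j <= 0 -> 3*j <= -9)


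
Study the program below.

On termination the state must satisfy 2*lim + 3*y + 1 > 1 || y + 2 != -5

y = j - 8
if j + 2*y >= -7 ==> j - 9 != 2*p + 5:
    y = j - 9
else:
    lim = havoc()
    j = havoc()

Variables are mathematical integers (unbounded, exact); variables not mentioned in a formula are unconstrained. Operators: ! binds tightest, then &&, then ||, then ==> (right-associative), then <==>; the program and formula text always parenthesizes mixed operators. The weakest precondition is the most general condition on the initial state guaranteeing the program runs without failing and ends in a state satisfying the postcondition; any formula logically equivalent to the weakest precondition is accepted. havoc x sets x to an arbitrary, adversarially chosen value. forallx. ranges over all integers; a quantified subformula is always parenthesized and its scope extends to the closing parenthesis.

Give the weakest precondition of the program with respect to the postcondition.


Working backward. After the program, the postcondition 2*lim + 3*y + 1 > 1 || y + 2 != -5 must hold; in canonical form it is 2*lim + 3*y > 0 || y != -7.
Then branch requires 3*j + 2*lim > 27 || j != 2; else branch requires forall lim_1. (2*lim_1 + 3*y > 0 || y != -7).
Before the if: ((j + 2*y >= -7 ==> j != 2*p + 14) ==> (3*j + 2*lim > 27 || j != 2)) && ((!(j + 2*y >= -7 ==> j != 2*p + 14)) ==> (forall lim_1. (2*lim_1 + 3*y > 0 || y != -7)))
Before y := j - 8: ((3*j >= 9 ==> j != 2*p + 14) ==> (3*j + 2*lim > 27 || j != 2)) && ((!(3*j >= 9 ==> j != 2*p + 14)) ==> (forall lim_1. (3*j + 2*lim_1 > 24 || j != 1)))
Answer: WP = ((3*j >= 9 ==> j != 2*p + 14) ==> (3*j + 2*lim > 27 || j != 2)) && ((!(3*j >= 9 ==> j != 2*p + 14)) ==> (forall lim_1. (3*j + 2*lim_1 > 24 || j != 1)))


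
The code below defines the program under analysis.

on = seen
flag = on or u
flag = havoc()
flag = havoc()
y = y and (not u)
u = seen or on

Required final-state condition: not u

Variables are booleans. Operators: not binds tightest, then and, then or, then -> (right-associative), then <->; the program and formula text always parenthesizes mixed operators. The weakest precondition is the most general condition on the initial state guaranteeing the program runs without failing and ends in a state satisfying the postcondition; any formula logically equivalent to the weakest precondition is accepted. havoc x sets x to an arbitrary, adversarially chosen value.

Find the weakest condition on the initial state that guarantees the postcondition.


Working backward. After the program, not u must hold.
Before u := seen or on: not (seen or on)
Before y := y and (not u): not (seen or on)
Before havoc flag: not (seen or on)
Before havoc flag: not (seen or on)
Before flag := on or u: not (seen or on)
Before on := seen: not seen
Answer: WP = not seen


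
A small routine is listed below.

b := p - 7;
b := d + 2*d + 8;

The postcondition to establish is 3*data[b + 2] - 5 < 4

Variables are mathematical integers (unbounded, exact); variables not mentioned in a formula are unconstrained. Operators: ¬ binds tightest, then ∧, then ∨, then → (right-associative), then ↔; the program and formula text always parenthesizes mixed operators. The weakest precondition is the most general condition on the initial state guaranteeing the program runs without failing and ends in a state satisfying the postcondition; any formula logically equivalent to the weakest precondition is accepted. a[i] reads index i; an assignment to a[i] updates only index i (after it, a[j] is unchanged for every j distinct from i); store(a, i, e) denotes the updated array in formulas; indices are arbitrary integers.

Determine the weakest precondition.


Working backward. After the program, the postcondition 3*data[b + 2] - 5 < 4 must hold; in canonical form it is 3*data[b + 2] < 9.
Before b := d + 2*d + 8: 3*data[3*d + 10] < 9
Before b := p - 7: 3*data[3*d + 10] < 9
Answer: WP = 3*data[3*d + 10] < 9


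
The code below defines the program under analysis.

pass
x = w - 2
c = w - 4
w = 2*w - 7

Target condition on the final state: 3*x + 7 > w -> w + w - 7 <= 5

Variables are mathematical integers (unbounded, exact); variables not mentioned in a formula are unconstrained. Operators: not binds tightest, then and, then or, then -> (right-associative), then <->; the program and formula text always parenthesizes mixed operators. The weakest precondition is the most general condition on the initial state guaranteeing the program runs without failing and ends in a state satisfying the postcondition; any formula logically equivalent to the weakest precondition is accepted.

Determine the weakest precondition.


Working backward. After the program, the postcondition 3*x + 7 > w -> w + w - 7 <= 5 must hold; in canonical form it is 3*x > w - 7 -> 2*w <= 12.
Before w := 2*w - 7: 3*x > 2*w - 14 -> 4*w <= 26
Before c := w - 4: 3*x > 2*w - 14 -> 4*w <= 26
Before x := w - 2: w > -8 -> 4*w <= 26
Before skip: w > -8 -> 4*w <= 26
Answer: WP = w > -8 -> 4*w <= 26


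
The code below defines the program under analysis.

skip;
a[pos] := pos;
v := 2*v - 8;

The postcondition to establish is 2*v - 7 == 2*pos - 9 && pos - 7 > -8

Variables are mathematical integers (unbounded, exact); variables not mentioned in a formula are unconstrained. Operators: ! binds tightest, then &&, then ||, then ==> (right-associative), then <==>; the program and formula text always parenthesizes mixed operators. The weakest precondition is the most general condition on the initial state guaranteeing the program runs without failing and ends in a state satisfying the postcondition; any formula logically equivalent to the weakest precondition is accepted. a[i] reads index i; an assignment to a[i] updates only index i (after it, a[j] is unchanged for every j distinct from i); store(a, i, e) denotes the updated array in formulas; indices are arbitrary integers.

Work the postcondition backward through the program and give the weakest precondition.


Working backward. After the program, the postcondition 2*v - 7 == 2*pos - 9 && pos - 7 > -8 must hold; in canonical form it is 2*v == 2*pos - 2 && pos > -1.
Before v := 2*v - 8: 4*v == 2*pos + 14 && pos > -1
Before a[pos] := pos: 4*v == 2*pos + 14 && pos > -1
Before skip: 4*v == 2*pos + 14 && pos > -1
Answer: WP = 4*v == 2*pos + 14 && pos > -1


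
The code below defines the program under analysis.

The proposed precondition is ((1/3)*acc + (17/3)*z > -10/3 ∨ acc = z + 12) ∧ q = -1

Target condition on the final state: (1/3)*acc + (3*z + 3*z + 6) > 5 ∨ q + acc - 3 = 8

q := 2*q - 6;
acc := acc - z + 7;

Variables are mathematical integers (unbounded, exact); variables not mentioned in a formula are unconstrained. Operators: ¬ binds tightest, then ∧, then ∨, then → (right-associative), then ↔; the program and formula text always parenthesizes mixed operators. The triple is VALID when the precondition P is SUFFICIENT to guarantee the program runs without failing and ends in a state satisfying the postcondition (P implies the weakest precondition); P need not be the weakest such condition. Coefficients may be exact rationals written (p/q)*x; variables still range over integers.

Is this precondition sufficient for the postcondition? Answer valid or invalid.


Working backward. After the program, the postcondition (1/3)*acc + (3*z + 3*z + 6) > 5 ∨ q + acc - 3 = 8 must hold; in canonical form it is (1/3)*acc + 6*z > -1 ∨ acc + q = 11.
Before acc := acc - z + 7: (1/3)*acc + (17/3)*z > -10/3 ∨ acc + q = z + 4
Before q := 2*q - 6: (1/3)*acc + (17/3)*z > -10/3 ∨ acc + 2*q = z + 10
The weakest precondition is (1/3)*acc + (17/3)*z > -10/3 ∨ acc + 2*q = z + 10.
Check whether ((1/3)*acc + (17/3)*z > -10/3 ∨ acc = z + 12) ∧ q = -1 implies it.
Every state satisfying the precondition satisfies the weakest precondition: the implication holds.
Answer: valid


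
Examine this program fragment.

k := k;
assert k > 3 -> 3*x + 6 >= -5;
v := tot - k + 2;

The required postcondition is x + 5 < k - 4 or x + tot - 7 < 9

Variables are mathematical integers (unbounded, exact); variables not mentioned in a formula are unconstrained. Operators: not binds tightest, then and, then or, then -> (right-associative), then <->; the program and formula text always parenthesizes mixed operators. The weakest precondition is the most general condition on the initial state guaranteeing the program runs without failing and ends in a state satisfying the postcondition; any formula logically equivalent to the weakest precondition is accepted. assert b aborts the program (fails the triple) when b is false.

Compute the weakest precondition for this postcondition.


Working backward. After the program, the postcondition x + 5 < k - 4 or x + tot - 7 < 9 must hold; in canonical form it is x < k - 9 or tot + x < 16.
Before v := tot - k + 2: x < k - 9 or tot + x < 16
Before assert k > 3 -> 3*x + 6 >= -5: (k > 3 -> 3*x >= -11) and (x < k - 9 or tot + x < 16)
Before k := k: (k > 3 -> 3*x >= -11) and (x < k - 9 or tot + x < 16)
Answer: WP = (k > 3 -> 3*x >= -11) and (x < k - 9 or tot + x < 16)


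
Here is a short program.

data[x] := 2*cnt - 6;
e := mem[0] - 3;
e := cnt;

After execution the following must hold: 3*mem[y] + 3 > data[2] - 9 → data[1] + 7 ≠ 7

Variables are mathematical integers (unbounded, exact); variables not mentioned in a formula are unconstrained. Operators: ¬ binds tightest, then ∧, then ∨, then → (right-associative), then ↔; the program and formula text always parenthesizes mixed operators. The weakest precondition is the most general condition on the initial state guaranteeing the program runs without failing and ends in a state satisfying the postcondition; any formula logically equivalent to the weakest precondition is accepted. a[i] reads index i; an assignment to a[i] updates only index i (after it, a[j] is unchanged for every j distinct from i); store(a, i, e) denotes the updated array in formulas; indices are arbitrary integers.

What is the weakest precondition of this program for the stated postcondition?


Working backward. After the program, the postcondition 3*mem[y] + 3 > data[2] - 9 → data[1] + 7 ≠ 7 must hold; in canonical form it is 3*mem[y] > data[2] - 12 → data[1] ≠ 0.
Before e := cnt: 3*mem[y] > data[2] - 12 → data[1] ≠ 0
Before e := mem[0] - 3: 3*mem[y] > data[2] - 12 → data[1] ≠ 0
Before data[x] := 2*cnt - 6: 3*mem[y] > store(data, x, 2*cnt - 6)[2] - 12 → store(data, x, 2*cnt - 6)[1] ≠ 0
Answer: WP = 3*mem[y] > store(data, x, 2*cnt - 6)[2] - 12 → store(data, x, 2*cnt - 6)[1] ≠ 0


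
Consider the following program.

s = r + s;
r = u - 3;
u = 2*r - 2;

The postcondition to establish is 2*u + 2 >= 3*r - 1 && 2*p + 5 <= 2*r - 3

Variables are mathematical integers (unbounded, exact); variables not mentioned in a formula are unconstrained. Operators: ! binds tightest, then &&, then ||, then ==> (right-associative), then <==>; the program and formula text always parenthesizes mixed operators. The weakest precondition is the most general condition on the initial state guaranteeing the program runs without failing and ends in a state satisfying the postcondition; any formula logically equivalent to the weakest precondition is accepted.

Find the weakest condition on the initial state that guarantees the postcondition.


Working backward. After the program, the postcondition 2*u + 2 >= 3*r - 1 && 2*p + 5 <= 2*r - 3 must hold; in canonical form it is 2*u >= 3*r - 3 && 2*p <= 2*r - 8.
Before u := 2*r - 2: r >= 1 && 2*p <= 2*r - 8
Before r := u - 3: u >= 4 && 2*p <= 2*u - 14
Before s := r + s: u >= 4 && 2*p <= 2*u - 14
Answer: WP = u >= 4 && 2*p <= 2*u - 14


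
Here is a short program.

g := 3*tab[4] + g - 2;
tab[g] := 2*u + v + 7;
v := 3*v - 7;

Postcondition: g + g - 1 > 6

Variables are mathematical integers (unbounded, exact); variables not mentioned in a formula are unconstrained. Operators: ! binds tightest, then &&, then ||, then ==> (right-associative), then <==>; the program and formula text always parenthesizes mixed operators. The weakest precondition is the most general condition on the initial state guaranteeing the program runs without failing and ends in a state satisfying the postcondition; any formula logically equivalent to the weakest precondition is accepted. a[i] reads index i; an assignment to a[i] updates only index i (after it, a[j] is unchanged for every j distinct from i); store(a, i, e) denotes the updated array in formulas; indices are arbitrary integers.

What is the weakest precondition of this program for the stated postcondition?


Working backward. After the program, the postcondition g + g - 1 > 6 must hold; in canonical form it is 2*g > 7.
Before v := 3*v - 7: 2*g > 7
Before tab[g] := 2*u + v + 7: 2*g > 7
Before g := 3*tab[4] + g - 2: 6*tab[4] + 2*g > 11
Answer: WP = 6*tab[4] + 2*g > 11


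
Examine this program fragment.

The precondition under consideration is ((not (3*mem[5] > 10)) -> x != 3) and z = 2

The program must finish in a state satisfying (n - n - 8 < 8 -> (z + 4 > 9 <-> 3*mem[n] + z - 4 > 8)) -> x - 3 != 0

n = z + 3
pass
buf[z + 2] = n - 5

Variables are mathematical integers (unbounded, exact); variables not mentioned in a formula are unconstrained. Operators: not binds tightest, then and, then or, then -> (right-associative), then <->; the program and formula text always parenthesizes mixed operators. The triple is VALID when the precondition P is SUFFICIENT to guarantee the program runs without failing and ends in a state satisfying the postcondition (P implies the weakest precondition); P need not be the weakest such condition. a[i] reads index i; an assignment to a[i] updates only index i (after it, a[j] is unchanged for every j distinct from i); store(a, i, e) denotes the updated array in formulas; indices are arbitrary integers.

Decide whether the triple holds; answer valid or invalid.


Working backward. After the program, the postcondition (n - n - 8 < 8 -> (z + 4 > 9 <-> 3*mem[n] + z - 4 > 8)) -> x - 3 != 0 must hold; in canonical form it is (z > 5 <-> 3*mem[n] + z > 12) -> x != 3.
Before buf[z + 2] := n - 5: (z > 5 <-> 3*mem[n] + z > 12) -> x != 3
Before skip: (z > 5 <-> 3*mem[n] + z > 12) -> x != 3
Before n := z + 3: (z > 5 <-> 3*mem[z + 3] + z > 12) -> x != 3
The weakest precondition is (z > 5 <-> 3*mem[z + 3] + z > 12) -> x != 3.
Check whether ((not (3*mem[5] > 10)) -> x != 3) and z = 2 implies it.
Every state satisfying the precondition satisfies the weakest precondition: the implication holds.
Answer: valid


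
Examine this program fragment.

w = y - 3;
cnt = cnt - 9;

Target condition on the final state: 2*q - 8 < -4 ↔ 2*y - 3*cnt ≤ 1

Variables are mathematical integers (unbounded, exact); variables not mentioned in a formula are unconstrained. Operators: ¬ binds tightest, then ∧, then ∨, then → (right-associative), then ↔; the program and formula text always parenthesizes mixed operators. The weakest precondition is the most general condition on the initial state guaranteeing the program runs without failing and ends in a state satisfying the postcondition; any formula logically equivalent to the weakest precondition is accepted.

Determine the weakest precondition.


Working backward. After the program, the postcondition 2*q - 8 < -4 ↔ 2*y - 3*cnt ≤ 1 must hold; in canonical form it is 2*q < 4 ↔ 2*y ≤ 3*cnt + 1.
Before cnt := cnt - 9: 2*q < 4 ↔ 2*y ≤ 3*cnt - 26
Before w := y - 3: 2*q < 4 ↔ 2*y ≤ 3*cnt - 26
Answer: WP = 2*q < 4 ↔ 2*y ≤ 3*cnt - 26


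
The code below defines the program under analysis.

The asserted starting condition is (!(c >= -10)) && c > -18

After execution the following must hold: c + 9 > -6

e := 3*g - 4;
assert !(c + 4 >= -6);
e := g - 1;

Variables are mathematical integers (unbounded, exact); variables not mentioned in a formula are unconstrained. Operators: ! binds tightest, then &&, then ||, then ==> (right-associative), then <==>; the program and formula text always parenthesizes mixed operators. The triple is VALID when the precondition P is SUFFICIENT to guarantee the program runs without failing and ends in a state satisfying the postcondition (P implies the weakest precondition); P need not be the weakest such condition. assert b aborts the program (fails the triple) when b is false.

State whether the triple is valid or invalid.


Working backward. After the program, the postcondition c + 9 > -6 must hold; in canonical form it is c > -15.
Before e := g - 1: c > -15
Before assert !(c + 4 >= -6): (!(c >= -10)) && c > -15
Before e := 3*g - 4: (!(c >= -10)) && c > -15
The weakest precondition is (!(c >= -10)) && c > -15.
Check whether (!(c >= -10)) && c > -18 implies it.
Countermodel: at the initial state c = -17, the precondition holds but the weakest precondition fails.
Answer: invalid


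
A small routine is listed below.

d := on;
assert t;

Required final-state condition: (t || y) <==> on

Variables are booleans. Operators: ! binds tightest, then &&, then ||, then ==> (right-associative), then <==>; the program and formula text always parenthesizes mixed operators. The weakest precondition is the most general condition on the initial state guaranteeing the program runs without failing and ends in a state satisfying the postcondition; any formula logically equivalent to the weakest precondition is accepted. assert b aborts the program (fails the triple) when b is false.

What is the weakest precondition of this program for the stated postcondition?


Working backward. After the program, (t || y) <==> on must hold.
Before assert t: t && ((t || y) <==> on)
Before d := on: t && ((t || y) <==> on)
Answer: WP = t && ((t || y) <==> on)


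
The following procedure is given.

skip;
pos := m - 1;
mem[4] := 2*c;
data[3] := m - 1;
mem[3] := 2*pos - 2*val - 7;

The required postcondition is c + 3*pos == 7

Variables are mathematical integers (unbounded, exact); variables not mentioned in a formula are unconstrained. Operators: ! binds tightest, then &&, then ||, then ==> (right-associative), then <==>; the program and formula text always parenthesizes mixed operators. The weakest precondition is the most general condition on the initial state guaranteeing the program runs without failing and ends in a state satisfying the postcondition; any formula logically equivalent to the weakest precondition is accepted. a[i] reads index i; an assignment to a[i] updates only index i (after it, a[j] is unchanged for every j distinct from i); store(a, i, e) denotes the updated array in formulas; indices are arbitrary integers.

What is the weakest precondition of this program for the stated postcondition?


Working backward. After the program, c + 3*pos == 7 must hold.
Before mem[3] := 2*pos - 2*val - 7: c + 3*pos == 7
Before data[3] := m - 1: c + 3*pos == 7
Before mem[4] := 2*c: c + 3*pos == 7
Before pos := m - 1: c + 3*m == 10
Before skip: c + 3*m == 10
Answer: WP = c + 3*m == 10


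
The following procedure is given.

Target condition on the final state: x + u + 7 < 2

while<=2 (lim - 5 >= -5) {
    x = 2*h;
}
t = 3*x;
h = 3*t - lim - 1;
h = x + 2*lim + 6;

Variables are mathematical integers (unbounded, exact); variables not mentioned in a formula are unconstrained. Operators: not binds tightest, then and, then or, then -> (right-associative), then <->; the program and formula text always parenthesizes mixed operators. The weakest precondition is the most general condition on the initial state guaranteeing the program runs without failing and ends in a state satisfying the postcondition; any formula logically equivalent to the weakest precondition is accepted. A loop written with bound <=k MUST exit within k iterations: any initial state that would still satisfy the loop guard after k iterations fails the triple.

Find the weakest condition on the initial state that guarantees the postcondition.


Working backward. After the program, the postcondition x + u + 7 < 2 must hold; in canonical form it is u + x < -5.
Before h := x + 2*lim + 6: u + x < -5
Before h := 3*t - lim - 1: u + x < -5
Before t := 3*x: u + x < -5
Before the loop (bound <=2), unroll the exhaustion recursion (WP_0 = exit-now case; WP_j = one more guarded iteration, up to j = 2):
  WP_0: (not (lim >= 0)) and u + x < -5
  WP_1: (lim >= 0 -> ((not (lim >= 0)) and 2*h + u < -5)) and ((not (lim >= 0)) -> u + x < -5)
  WP_2: (lim >= 0 -> ((lim >= 0 -> ((not (lim >= 0)) and 2*h + u < -5)) and ((not (lim >= 0)) -> 2*h + u < -5))) and ((not (lim >= 0)) -> u + x < -5)
So before the loop: (lim >= 0 -> ((lim >= 0 -> ((not (lim >= 0)) and 2*h + u < -5)) and ((not (lim >= 0)) -> 2*h + u < -5))) and ((not (lim >= 0)) -> u + x < -5)
Answer: WP = (lim >= 0 -> ((lim >= 0 -> ((not (lim >= 0)) and 2*h + u < -5)) and ((not (lim >= 0)) -> 2*h + u < -5))) and ((not (lim >= 0)) -> u + x < -5)


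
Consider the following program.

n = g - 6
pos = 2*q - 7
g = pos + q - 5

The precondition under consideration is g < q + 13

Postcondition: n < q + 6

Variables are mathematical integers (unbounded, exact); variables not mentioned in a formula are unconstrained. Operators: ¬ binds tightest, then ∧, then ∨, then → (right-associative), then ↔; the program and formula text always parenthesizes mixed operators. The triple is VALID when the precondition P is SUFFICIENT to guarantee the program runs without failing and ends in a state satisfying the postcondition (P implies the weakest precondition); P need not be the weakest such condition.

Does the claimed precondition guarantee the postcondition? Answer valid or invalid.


Working backward. After the program, n < q + 6 must hold.
Before g := pos + q - 5: n < q + 6
Before pos := 2*q - 7: n < q + 6
Before n := g - 6: g < q + 12
The weakest precondition is g < q + 12.
Check whether g < q + 13 implies it.
Countermodel: at the initial state g = 12, q = 0, the precondition holds but the weakest precondition fails.
Answer: invalid


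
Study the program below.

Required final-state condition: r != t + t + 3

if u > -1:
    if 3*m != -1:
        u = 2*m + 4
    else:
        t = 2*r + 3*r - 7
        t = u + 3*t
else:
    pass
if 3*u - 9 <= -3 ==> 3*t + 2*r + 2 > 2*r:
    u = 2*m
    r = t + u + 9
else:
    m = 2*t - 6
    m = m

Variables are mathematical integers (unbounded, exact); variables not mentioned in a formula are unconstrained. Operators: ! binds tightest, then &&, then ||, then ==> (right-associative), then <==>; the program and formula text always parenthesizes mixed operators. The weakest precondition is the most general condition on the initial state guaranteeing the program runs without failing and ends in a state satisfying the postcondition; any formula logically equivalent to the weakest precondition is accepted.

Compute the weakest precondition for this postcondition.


Working backward. After the program, the postcondition r != t + t + 3 must hold; in canonical form it is r != 2*t + 3.
Then branch requires 2*m != t - 6; else branch requires r != 2*t + 3.
Before the if: ((3*u <= 6 ==> 3*t > -2) ==> 2*m != t - 6) && ((!(3*u <= 6 ==> 3*t > -2)) ==> r != 2*t + 3)
Then branch requires (3*m != -1 ==> (((6*m <= -6 ==> 3*t > -2) ==> 2*m != t - 6) && ((!(6*m <= -6 ==> 3*t > -2)) ==> r != 2*t + 3))) && ((!(3*m != -1)) ==> (((3*u <= 6 ==> 45*r + 3*u > 61) ==> 2*m != 15*r + u - 27) && ((!(3*u <= 6 ==> 45*r + 3*u > 61)) ==> 29*r + 2*u != 39))); else branch requires ((3*u <= 6 ==> 3*t > -2) ==> 2*m != t - 6) && ((!(3*u <= 6 ==> 3*t > -2)) ==> r != 2*t + 3).
Before the if: (u > -1 ==> ((3*m != -1 ==> (((6*m <= -6 ==> 3*t > -2) ==> 2*m != t - 6) && ((!(6*m <= -6 ==> 3*t > -2)) ==> r != 2*t + 3))) && ((!(3*m != -1)) ==> (((3*u <= 6 ==> 45*r + 3*u > 61) ==> 2*m != 15*r + u - 27) && ((!(3*u <= 6 ==> 45*r + 3*u > 61)) ==> 29*r + 2*u != 39))))) && ((!(u > -1)) ==> (((3*u <= 6 ==> 3*t > -2) ==> 2*m != t - 6) && ((!(3*u <= 6 ==> 3*t > -2)) ==> r != 2*t + 3)))
Answer: WP = (u > -1 ==> ((3*m != -1 ==> (((6*m <= -6 ==> 3*t > -2) ==> 2*m != t - 6) && ((!(6*m <= -6 ==> 3*t > -2)) ==> r != 2*t + 3))) && ((!(3*m != -1)) ==> (((3*u <= 6 ==> 45*r + 3*u > 61) ==> 2*m != 15*r + u - 27) && ((!(3*u <= 6 ==> 45*r + 3*u > 61)) ==> 29*r + 2*u != 39))))) && ((!(u > -1)) ==> (((3*u <= 6 ==> 3*t > -2) ==> 2*m != t - 6) && ((!(3*u <= 6 ==> 3*t > -2)) ==> r != 2*t + 3)))
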